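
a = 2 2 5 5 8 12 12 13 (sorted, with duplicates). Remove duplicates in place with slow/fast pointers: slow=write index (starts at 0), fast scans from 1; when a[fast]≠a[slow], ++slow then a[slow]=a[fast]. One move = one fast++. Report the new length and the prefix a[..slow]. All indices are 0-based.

length 5; prefix = [2, 5, 8, 12, 13]

slow=0 fast=1: a[fast]=2=a[slow] dup, fast++
slow=0 fast=2: a[fast]=5≠a[slow]=2 write a[1]=5, slow++,fast++
slow=1 fast=3: a[fast]=5=a[slow] dup, fast++
slow=1 fast=4: a[fast]=8≠a[slow]=5 write a[2]=8, slow++,fast++
slow=2 fast=5: a[fast]=12≠a[slow]=8 write a[3]=12, slow++,fast++
slow=3 fast=6: a[fast]=12=a[slow] dup, fast++
slow=3 fast=7: a[fast]=13≠a[slow]=12 write a[4]=13, slow++,fast++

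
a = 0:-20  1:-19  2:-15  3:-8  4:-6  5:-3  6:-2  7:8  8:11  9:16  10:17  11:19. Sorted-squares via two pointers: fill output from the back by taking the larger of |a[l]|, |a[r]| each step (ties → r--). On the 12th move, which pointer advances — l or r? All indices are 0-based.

l=0 r=11: |-20|>|19| out[11]=400, l++
l=1 r=11: |-19|<=|19| out[10]=361, r--
l=1 r=10: |-19|>|17| out[9]=361, l++
l=2 r=10: |-15|<=|17| out[8]=289, r--
l=2 r=9: |-15|<=|16| out[7]=256, r--
l=2 r=8: |-15|>|11| out[6]=225, l++
l=3 r=8: |-8|<=|11| out[5]=121, r--
l=3 r=7: |-8|<=|8| out[4]=64, r--
l=3 r=6: |-8|>|-2| out[3]=64, l++
l=4 r=6: |-6|>|-2| out[2]=36, l++
l=5 r=6: |-3|>|-2| out[1]=9, l++
l=6 r=6: |-2|<=|-2| out[0]=4, r--

r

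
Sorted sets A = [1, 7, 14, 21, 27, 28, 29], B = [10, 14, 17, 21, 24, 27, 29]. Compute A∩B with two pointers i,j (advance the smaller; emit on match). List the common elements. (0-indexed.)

intersection = [14, 21, 27, 29]

[i=0,j=0] 1<10 → i++
[i=1,j=0] 7<10 → i++
[i=2,j=0] 14>10 → j++
[i=2,j=1] 14==14 emit → i++,j++
[i=3,j=2] 21>17 → j++
[i=3,j=3] 21==21 emit → i++,j++
[i=4,j=4] 27>24 → j++
[i=4,j=5] 27==27 emit → i++,j++
[i=5,j=6] 28<29 → i++
[i=6,j=6] 29==29 emit → i++,j++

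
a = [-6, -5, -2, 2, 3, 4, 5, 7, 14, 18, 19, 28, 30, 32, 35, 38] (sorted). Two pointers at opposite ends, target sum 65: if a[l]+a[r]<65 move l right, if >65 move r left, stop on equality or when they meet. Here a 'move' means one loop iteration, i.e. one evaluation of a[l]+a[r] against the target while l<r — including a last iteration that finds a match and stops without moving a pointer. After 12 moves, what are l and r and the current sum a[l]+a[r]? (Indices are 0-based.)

l=11, r=14, sum=63

[0,15] -6+38=32 <65 → l++
[1,15] -5+38=33 <65 → l++
[2,15] -2+38=36 <65 → l++
[3,15] 2+38=40 <65 → l++
[4,15] 3+38=41 <65 → l++
[5,15] 4+38=42 <65 → l++
[6,15] 5+38=43 <65 → l++
[7,15] 7+38=45 <65 → l++
[8,15] 14+38=52 <65 → l++
[9,15] 18+38=56 <65 → l++
[10,15] 19+38=57 <65 → l++
[11,15] 28+38=66 >65 → r--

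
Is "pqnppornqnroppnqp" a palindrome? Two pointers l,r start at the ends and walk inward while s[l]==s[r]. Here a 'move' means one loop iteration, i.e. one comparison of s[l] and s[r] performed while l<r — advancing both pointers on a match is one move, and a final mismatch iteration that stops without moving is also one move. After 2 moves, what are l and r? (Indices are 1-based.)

l=3, r=15

l=1 r=17: 'p'=='p', l++,r--
l=2 r=16: 'q'=='q', l++,r--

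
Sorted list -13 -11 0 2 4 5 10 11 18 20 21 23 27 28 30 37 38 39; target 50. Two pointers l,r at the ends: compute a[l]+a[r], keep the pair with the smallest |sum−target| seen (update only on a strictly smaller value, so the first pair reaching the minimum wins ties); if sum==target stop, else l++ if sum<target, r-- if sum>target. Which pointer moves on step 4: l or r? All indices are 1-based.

l=1 r=18: -13+39=26 d=24 *, l++
l=2 r=18: -11+39=28 d=22 *, l++
l=3 r=18: 0+39=39 d=11 *, l++
l=4 r=18: 2+39=41 d=9 *, l++

l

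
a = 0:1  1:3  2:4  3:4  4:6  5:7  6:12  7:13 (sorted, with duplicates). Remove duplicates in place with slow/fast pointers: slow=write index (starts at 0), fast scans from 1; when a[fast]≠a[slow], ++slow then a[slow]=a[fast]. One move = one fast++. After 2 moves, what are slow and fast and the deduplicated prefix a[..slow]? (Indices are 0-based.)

(s=0,f=1) a[fast]=3≠a[slow]=1 write a[1]=3 → slow++,fast++
(s=1,f=2) a[fast]=4≠a[slow]=3 write a[2]=4 → slow++,fast++

slow=2, fast=3, prefix=[1, 3, 4]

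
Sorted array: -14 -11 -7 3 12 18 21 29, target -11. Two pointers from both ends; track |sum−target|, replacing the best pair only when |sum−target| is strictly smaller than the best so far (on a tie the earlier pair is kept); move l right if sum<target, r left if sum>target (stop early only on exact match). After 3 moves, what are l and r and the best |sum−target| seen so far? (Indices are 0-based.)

l=0 r=7: -14+29=15 d=26 *, r--
l=0 r=6: -14+21=7 d=18 *, r--
l=0 r=5: -14+18=4 d=15 *, r--

l=0, r=4, best |Δ|=15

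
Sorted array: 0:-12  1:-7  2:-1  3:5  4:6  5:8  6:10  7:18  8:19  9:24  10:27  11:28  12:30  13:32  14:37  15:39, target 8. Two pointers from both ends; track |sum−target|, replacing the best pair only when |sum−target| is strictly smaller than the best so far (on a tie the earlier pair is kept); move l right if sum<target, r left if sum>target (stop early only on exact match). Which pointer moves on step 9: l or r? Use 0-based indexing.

l=0 r=15: -12+39=27 d=19 *, r--
l=0 r=14: -12+37=25 d=17 *, r--
l=0 r=13: -12+32=20 d=12 *, r--
l=0 r=12: -12+30=18 d=10 *, r--
l=0 r=11: -12+28=16 d=8 *, r--
l=0 r=10: -12+27=15 d=7 *, r--
l=0 r=9: -12+24=12 d=4 *, r--
l=0 r=8: -12+19=7 d=1 *, l++
l=1 r=8: -7+19=12 d=4, r--

r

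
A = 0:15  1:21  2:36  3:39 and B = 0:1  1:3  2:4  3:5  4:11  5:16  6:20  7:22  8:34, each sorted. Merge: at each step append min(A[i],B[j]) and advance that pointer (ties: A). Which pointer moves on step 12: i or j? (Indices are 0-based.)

[i=0,j=0] A[i]=15>B[j]=1 take 1 → j++
[i=0,j=1] A[i]=15>B[j]=3 take 3 → j++
[i=0,j=2] A[i]=15>B[j]=4 take 4 → j++
[i=0,j=3] A[i]=15>B[j]=5 take 5 → j++
[i=0,j=4] A[i]=15>B[j]=11 take 11 → j++
[i=0,j=5] A[i]=15<=B[j]=16 take 15 → i++
[i=1,j=5] A[i]=21>B[j]=16 take 16 → j++
[i=1,j=6] A[i]=21>B[j]=20 take 20 → j++
[i=1,j=7] A[i]=21<=B[j]=22 take 21 → i++
[i=2,j=7] A[i]=36>B[j]=22 take 22 → j++
[i=2,j=8] A[i]=36>B[j]=34 take 34 → j++
[i=2,j=9] B done, take A[i]=36 → i++

i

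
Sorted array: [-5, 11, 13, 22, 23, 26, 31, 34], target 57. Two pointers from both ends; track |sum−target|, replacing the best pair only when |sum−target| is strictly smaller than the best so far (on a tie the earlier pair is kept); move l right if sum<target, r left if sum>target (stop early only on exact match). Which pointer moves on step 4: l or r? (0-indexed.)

l

l=0 r=7: -5+34=29 d=28 *, l++
l=1 r=7: 11+34=45 d=12 *, l++
l=2 r=7: 13+34=47 d=10 *, l++
l=3 r=7: 22+34=56 d=1 *, l++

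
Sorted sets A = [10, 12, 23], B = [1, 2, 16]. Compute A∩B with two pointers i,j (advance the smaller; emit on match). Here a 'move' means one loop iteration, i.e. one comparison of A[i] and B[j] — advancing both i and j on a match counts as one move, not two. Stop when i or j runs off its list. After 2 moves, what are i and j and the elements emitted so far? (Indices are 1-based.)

i=1, j=3, emitted=[]

i=1 j=1: 10>1, j++
i=1 j=2: 10>2, j++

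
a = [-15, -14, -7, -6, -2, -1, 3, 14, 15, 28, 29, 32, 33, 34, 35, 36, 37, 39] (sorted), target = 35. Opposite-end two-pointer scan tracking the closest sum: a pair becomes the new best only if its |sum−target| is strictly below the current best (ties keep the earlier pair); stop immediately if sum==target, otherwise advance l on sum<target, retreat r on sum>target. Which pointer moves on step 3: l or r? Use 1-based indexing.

l=1 r=18: -15+39=24 d=11 *, l++
l=2 r=18: -14+39=25 d=10 *, l++
l=3 r=18: -7+39=32 d=3 *, l++

l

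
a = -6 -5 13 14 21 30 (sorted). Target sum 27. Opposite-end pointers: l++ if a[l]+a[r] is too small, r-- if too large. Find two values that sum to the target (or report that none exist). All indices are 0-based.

[0,5] -6+30=24 <27 → l++
[1,5] -5+30=25 <27 → l++
[2,5] 13+30=43 >27 → r--
[2,4] 13+21=34 >27 → r--
[2,3] 13+14=27 → found

(13, 14)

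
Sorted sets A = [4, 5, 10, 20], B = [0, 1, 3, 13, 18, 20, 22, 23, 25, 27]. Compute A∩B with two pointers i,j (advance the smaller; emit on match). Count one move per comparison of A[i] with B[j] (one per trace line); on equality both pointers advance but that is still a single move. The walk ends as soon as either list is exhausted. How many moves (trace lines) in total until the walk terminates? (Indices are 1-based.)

9 moves

i=1 j=1: 4>0, j++
i=1 j=2: 4>1, j++
i=1 j=3: 4>3, j++
i=1 j=4: 4<13, i++
i=2 j=4: 5<13, i++
i=3 j=4: 10<13, i++
i=4 j=4: 20>13, j++
i=4 j=5: 20>18, j++
i=4 j=6: 20==20 emit, i++,j++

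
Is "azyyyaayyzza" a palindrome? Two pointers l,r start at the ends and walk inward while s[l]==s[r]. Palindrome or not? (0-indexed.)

[0,11] 'a'=='a' → l++,r--
[1,10] 'z'=='z' → l++,r--
[2,9] 'y'!='z' → stop

not a palindrome (mismatch at 2,9)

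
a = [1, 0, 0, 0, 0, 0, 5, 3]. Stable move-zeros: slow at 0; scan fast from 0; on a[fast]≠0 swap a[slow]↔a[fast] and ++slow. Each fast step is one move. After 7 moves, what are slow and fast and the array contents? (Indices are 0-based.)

(s=0,f=0) a[fast]=1≠0 swap→a[0]=1 → slow++,fast++
(s=1,f=1) a[fast]=0 → fast++
(s=1,f=2) a[fast]=0 → fast++
(s=1,f=3) a[fast]=0 → fast++
(s=1,f=4) a[fast]=0 → fast++
(s=1,f=5) a[fast]=0 → fast++
(s=1,f=6) a[fast]=5≠0 swap→a[1]=5 → slow++,fast++

slow=2, fast=7, a=[1, 5, 0, 0, 0, 0, 0, 3]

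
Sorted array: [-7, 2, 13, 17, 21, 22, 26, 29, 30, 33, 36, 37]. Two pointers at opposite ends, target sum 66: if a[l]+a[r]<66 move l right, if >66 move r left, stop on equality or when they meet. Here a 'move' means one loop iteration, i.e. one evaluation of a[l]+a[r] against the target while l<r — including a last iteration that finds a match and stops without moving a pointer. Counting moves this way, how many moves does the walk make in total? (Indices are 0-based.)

8 moves

l=0 r=11: -7+37=30 <66, l++
l=1 r=11: 2+37=39 <66, l++
l=2 r=11: 13+37=50 <66, l++
l=3 r=11: 17+37=54 <66, l++
l=4 r=11: 21+37=58 <66, l++
l=5 r=11: 22+37=59 <66, l++
l=6 r=11: 26+37=63 <66, l++
l=7 r=11: 29+37=66, found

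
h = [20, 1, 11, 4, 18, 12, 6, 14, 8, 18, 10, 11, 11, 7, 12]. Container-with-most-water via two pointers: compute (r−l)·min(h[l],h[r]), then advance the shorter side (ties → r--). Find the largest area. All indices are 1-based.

max area = 168

[1,15] min(20,12)*14=168 best=168 * → r--
[1,14] min(20,7)*13=91 best=168 → r--
[1,13] min(20,11)*12=132 best=168 → r--
[1,12] min(20,11)*11=121 best=168 → r--
[1,11] min(20,10)*10=100 best=168 → r--
[1,10] min(20,18)*9=162 best=168 → r--
[1,9] min(20,8)*8=64 best=168 → r--
[1,8] min(20,14)*7=98 best=168 → r--
[1,7] min(20,6)*6=36 best=168 → r--
[1,6] min(20,12)*5=60 best=168 → r--
[1,5] min(20,18)*4=72 best=168 → r--
[1,4] min(20,4)*3=12 best=168 → r--
[1,3] min(20,11)*2=22 best=168 → r--
[1,2] min(20,1)*1=1 best=168 → r--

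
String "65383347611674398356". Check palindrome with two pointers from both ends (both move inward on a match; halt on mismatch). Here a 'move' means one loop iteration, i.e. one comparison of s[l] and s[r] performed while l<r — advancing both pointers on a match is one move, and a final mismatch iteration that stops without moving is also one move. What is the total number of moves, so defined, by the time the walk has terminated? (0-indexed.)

5 moves

[0,19] '6'=='6' → l++,r--
[1,18] '5'=='5' → l++,r--
[2,17] '3'=='3' → l++,r--
[3,16] '8'=='8' → l++,r--
[4,15] '3'!='9' → stop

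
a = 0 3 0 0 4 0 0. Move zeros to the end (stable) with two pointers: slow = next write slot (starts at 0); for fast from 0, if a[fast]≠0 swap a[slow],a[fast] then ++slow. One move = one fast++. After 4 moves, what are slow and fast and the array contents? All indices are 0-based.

slow=1, fast=4, a=[3, 0, 0, 0, 4, 0, 0]

slow=0 fast=0: a[fast]=0, fast++
slow=0 fast=1: a[fast]=3≠0 swap→a[0]=3, slow++,fast++
slow=1 fast=2: a[fast]=0, fast++
slow=1 fast=3: a[fast]=0, fast++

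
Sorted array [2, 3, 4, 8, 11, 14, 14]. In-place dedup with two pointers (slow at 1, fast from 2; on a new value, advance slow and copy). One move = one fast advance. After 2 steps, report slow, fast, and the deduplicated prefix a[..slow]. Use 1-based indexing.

slow=1 fast=2: a[fast]=3≠a[slow]=2 write a[2]=3, slow++,fast++
slow=2 fast=3: a[fast]=4≠a[slow]=3 write a[3]=4, slow++,fast++

slow=3, fast=4, prefix=[2, 3, 4]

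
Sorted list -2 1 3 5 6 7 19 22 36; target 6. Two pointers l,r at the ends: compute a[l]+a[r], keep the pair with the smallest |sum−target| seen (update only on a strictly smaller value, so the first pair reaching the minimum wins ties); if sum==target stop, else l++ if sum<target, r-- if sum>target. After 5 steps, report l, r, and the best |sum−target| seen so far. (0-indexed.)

l=1, r=4, best |Δ|=1

l=0 r=8: -2+36=34 d=28 *, r--
l=0 r=7: -2+22=20 d=14 *, r--
l=0 r=6: -2+19=17 d=11 *, r--
l=0 r=5: -2+7=5 d=1 *, l++
l=1 r=5: 1+7=8 d=2, r--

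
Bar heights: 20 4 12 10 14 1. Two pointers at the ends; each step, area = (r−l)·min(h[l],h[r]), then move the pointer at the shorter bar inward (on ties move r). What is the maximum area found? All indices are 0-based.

max area = 56

[0,5] min(20,1)*5=5 best=5 * → r--
[0,4] min(20,14)*4=56 best=56 * → r--
[0,3] min(20,10)*3=30 best=56 → r--
[0,2] min(20,12)*2=24 best=56 → r--
[0,1] min(20,4)*1=4 best=56 → r--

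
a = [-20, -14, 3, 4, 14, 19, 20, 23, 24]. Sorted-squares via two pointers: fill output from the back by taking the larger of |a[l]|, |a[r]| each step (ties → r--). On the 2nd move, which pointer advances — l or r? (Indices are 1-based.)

r

l=1 r=9: |-20|<=|24| out[9]=576, r--
l=1 r=8: |-20|<=|23| out[8]=529, r--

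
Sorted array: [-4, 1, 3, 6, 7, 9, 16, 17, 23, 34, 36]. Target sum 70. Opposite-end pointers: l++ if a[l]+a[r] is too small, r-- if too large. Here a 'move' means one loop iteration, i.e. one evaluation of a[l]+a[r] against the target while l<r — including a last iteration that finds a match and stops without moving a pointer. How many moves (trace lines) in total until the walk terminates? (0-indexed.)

10 moves

[0,10] -4+36=32 <70 → l++
[1,10] 1+36=37 <70 → l++
[2,10] 3+36=39 <70 → l++
[3,10] 6+36=42 <70 → l++
[4,10] 7+36=43 <70 → l++
[5,10] 9+36=45 <70 → l++
[6,10] 16+36=52 <70 → l++
[7,10] 17+36=53 <70 → l++
[8,10] 23+36=59 <70 → l++
[9,10] 34+36=70 → found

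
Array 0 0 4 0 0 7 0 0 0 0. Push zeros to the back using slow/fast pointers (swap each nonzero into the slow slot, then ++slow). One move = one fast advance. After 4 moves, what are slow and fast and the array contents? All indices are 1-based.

slow=1 fast=1: a[fast]=0, fast++
slow=1 fast=2: a[fast]=0, fast++
slow=1 fast=3: a[fast]=4≠0 swap→a[1]=4, slow++,fast++
slow=2 fast=4: a[fast]=0, fast++

slow=2, fast=5, a=[4, 0, 0, 0, 0, 7, 0, 0, 0, 0]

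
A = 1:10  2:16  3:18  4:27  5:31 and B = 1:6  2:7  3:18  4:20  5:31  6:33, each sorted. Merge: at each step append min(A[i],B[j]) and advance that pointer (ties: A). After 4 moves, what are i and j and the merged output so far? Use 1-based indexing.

i=1 j=1: A[i]=10>B[j]=6 take 6, j++
i=1 j=2: A[i]=10>B[j]=7 take 7, j++
i=1 j=3: A[i]=10<=B[j]=18 take 10, i++
i=2 j=3: A[i]=16<=B[j]=18 take 16, i++

i=3, j=3, merged so far=[6, 7, 10, 16]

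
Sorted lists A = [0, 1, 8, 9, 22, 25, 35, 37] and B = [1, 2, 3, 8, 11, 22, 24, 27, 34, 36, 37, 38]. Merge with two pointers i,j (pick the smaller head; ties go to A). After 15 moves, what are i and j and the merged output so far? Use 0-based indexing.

[i=0,j=0] A[i]=0<=B[j]=1 take 0 → i++
[i=1,j=0] A[i]=1<=B[j]=1 take 1 → i++
[i=2,j=0] A[i]=8>B[j]=1 take 1 → j++
[i=2,j=1] A[i]=8>B[j]=2 take 2 → j++
[i=2,j=2] A[i]=8>B[j]=3 take 3 → j++
[i=2,j=3] A[i]=8<=B[j]=8 take 8 → i++
[i=3,j=3] A[i]=9>B[j]=8 take 8 → j++
[i=3,j=4] A[i]=9<=B[j]=11 take 9 → i++
[i=4,j=4] A[i]=22>B[j]=11 take 11 → j++
[i=4,j=5] A[i]=22<=B[j]=22 take 22 → i++
[i=5,j=5] A[i]=25>B[j]=22 take 22 → j++
[i=5,j=6] A[i]=25>B[j]=24 take 24 → j++
[i=5,j=7] A[i]=25<=B[j]=27 take 25 → i++
[i=6,j=7] A[i]=35>B[j]=27 take 27 → j++
[i=6,j=8] A[i]=35>B[j]=34 take 34 → j++

i=6, j=9, merged so far=[0, 1, 1, 2, 3, 8, 8, 9, 11, 22, 22, 24, 25, 27, 34]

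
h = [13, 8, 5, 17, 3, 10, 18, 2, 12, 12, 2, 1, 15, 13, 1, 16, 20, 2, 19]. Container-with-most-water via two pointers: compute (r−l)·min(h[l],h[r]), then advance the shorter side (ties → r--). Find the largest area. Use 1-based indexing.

l=1 r=19: min(13,19)*18=234 best=234 *, l++
l=2 r=19: min(8,19)*17=136 best=234, l++
l=3 r=19: min(5,19)*16=80 best=234, l++
l=4 r=19: min(17,19)*15=255 best=255 *, l++
l=5 r=19: min(3,19)*14=42 best=255, l++
l=6 r=19: min(10,19)*13=130 best=255, l++
l=7 r=19: min(18,19)*12=216 best=255, l++
l=8 r=19: min(2,19)*11=22 best=255, l++
l=9 r=19: min(12,19)*10=120 best=255, l++
l=10 r=19: min(12,19)*9=108 best=255, l++
l=11 r=19: min(2,19)*8=16 best=255, l++
l=12 r=19: min(1,19)*7=7 best=255, l++
l=13 r=19: min(15,19)*6=90 best=255, l++
l=14 r=19: min(13,19)*5=65 best=255, l++
l=15 r=19: min(1,19)*4=4 best=255, l++
l=16 r=19: min(16,19)*3=48 best=255, l++
l=17 r=19: min(20,19)*2=38 best=255, r--
l=17 r=18: min(20,2)*1=2 best=255, r--

max area = 255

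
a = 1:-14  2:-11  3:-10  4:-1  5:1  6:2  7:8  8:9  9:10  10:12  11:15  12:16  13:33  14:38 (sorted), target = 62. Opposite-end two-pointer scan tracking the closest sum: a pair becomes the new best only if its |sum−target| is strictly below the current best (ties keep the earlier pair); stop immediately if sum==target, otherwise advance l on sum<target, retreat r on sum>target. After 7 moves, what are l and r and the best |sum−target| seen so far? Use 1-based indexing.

l=1 r=14: -14+38=24 d=38 *, l++
l=2 r=14: -11+38=27 d=35 *, l++
l=3 r=14: -10+38=28 d=34 *, l++
l=4 r=14: -1+38=37 d=25 *, l++
l=5 r=14: 1+38=39 d=23 *, l++
l=6 r=14: 2+38=40 d=22 *, l++
l=7 r=14: 8+38=46 d=16 *, l++

l=8, r=14, best |Δ|=16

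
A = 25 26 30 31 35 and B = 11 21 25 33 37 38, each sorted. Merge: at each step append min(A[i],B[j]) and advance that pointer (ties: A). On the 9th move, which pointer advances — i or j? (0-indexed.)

[i=0,j=0] A[i]=25>B[j]=11 take 11 → j++
[i=0,j=1] A[i]=25>B[j]=21 take 21 → j++
[i=0,j=2] A[i]=25<=B[j]=25 take 25 → i++
[i=1,j=2] A[i]=26>B[j]=25 take 25 → j++
[i=1,j=3] A[i]=26<=B[j]=33 take 26 → i++
[i=2,j=3] A[i]=30<=B[j]=33 take 30 → i++
[i=3,j=3] A[i]=31<=B[j]=33 take 31 → i++
[i=4,j=3] A[i]=35>B[j]=33 take 33 → j++
[i=4,j=4] A[i]=35<=B[j]=37 take 35 → i++

i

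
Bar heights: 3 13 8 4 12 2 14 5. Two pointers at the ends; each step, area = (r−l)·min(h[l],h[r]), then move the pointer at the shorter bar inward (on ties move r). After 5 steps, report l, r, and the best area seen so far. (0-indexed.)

l=4, r=6, best area=65

l=0 r=7: min(3,5)*7=21 best=21 *, l++
l=1 r=7: min(13,5)*6=30 best=30 *, r--
l=1 r=6: min(13,14)*5=65 best=65 *, l++
l=2 r=6: min(8,14)*4=32 best=65, l++
l=3 r=6: min(4,14)*3=12 best=65, l++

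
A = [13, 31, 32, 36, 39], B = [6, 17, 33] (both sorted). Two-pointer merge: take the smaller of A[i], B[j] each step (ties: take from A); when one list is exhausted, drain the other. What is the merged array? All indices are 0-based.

[6, 13, 17, 31, 32, 33, 36, 39]

[i=0,j=0] A[i]=13>B[j]=6 take 6 → j++
[i=0,j=1] A[i]=13<=B[j]=17 take 13 → i++
[i=1,j=1] A[i]=31>B[j]=17 take 17 → j++
[i=1,j=2] A[i]=31<=B[j]=33 take 31 → i++
[i=2,j=2] A[i]=32<=B[j]=33 take 32 → i++
[i=3,j=2] A[i]=36>B[j]=33 take 33 → j++
[i=3,j=3] B done, take A[i]=36 → i++
[i=4,j=3] B done, take A[i]=39 → i++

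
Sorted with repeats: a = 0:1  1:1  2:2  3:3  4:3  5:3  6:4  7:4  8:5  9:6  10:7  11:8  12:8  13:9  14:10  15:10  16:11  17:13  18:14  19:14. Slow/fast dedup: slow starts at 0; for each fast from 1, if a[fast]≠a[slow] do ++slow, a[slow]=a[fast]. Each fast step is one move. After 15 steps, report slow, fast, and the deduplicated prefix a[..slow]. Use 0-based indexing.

slow=0 fast=1: a[fast]=1=a[slow] dup, fast++
slow=0 fast=2: a[fast]=2≠a[slow]=1 write a[1]=2, slow++,fast++
slow=1 fast=3: a[fast]=3≠a[slow]=2 write a[2]=3, slow++,fast++
slow=2 fast=4: a[fast]=3=a[slow] dup, fast++
slow=2 fast=5: a[fast]=3=a[slow] dup, fast++
slow=2 fast=6: a[fast]=4≠a[slow]=3 write a[3]=4, slow++,fast++
slow=3 fast=7: a[fast]=4=a[slow] dup, fast++
slow=3 fast=8: a[fast]=5≠a[slow]=4 write a[4]=5, slow++,fast++
slow=4 fast=9: a[fast]=6≠a[slow]=5 write a[5]=6, slow++,fast++
slow=5 fast=10: a[fast]=7≠a[slow]=6 write a[6]=7, slow++,fast++
slow=6 fast=11: a[fast]=8≠a[slow]=7 write a[7]=8, slow++,fast++
slow=7 fast=12: a[fast]=8=a[slow] dup, fast++
slow=7 fast=13: a[fast]=9≠a[slow]=8 write a[8]=9, slow++,fast++
slow=8 fast=14: a[fast]=10≠a[slow]=9 write a[9]=10, slow++,fast++
slow=9 fast=15: a[fast]=10=a[slow] dup, fast++

slow=9, fast=16, prefix=[1, 2, 3, 4, 5, 6, 7, 8, 9, 10]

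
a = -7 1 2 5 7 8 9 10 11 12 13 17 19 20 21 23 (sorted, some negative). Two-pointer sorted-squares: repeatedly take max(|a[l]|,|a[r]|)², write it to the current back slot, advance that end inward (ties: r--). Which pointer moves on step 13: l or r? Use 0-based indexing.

l

l=0 r=15: |-7|<=|23| out[15]=529, r--
l=0 r=14: |-7|<=|21| out[14]=441, r--
l=0 r=13: |-7|<=|20| out[13]=400, r--
l=0 r=12: |-7|<=|19| out[12]=361, r--
l=0 r=11: |-7|<=|17| out[11]=289, r--
l=0 r=10: |-7|<=|13| out[10]=169, r--
l=0 r=9: |-7|<=|12| out[9]=144, r--
l=0 r=8: |-7|<=|11| out[8]=121, r--
l=0 r=7: |-7|<=|10| out[7]=100, r--
l=0 r=6: |-7|<=|9| out[6]=81, r--
l=0 r=5: |-7|<=|8| out[5]=64, r--
l=0 r=4: |-7|<=|7| out[4]=49, r--
l=0 r=3: |-7|>|5| out[3]=49, l++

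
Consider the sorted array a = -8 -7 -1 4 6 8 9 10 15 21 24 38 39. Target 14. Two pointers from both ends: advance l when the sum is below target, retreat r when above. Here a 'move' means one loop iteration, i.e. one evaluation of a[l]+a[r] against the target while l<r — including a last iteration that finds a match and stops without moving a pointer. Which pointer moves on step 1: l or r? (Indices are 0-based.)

r

[0,12] -8+39=31 >14 → r--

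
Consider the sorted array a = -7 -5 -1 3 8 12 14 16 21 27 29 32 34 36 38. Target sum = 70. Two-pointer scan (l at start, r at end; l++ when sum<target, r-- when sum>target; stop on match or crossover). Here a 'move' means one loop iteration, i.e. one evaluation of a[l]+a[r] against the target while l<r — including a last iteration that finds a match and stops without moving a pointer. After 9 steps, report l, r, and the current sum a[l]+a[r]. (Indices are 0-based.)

l=9, r=14, sum=65

l=0 r=14: -7+38=31 <70, l++
l=1 r=14: -5+38=33 <70, l++
l=2 r=14: -1+38=37 <70, l++
l=3 r=14: 3+38=41 <70, l++
l=4 r=14: 8+38=46 <70, l++
l=5 r=14: 12+38=50 <70, l++
l=6 r=14: 14+38=52 <70, l++
l=7 r=14: 16+38=54 <70, l++
l=8 r=14: 21+38=59 <70, l++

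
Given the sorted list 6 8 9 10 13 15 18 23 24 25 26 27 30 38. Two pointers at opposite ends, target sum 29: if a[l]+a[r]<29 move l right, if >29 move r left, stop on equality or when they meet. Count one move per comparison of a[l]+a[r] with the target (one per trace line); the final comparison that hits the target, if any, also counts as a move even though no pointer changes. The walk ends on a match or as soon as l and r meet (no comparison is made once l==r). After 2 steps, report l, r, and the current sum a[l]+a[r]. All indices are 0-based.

l=0, r=11, sum=33

l=0 r=13: 6+38=44 >29, r--
l=0 r=12: 6+30=36 >29, r--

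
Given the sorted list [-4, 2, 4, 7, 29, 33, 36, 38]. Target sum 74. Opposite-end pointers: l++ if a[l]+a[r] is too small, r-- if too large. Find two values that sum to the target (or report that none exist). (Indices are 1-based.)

[1,8] -4+38=34 <74 → l++
[2,8] 2+38=40 <74 → l++
[3,8] 4+38=42 <74 → l++
[4,8] 7+38=45 <74 → l++
[5,8] 29+38=67 <74 → l++
[6,8] 33+38=71 <74 → l++
[7,8] 36+38=74 → found

(36, 38)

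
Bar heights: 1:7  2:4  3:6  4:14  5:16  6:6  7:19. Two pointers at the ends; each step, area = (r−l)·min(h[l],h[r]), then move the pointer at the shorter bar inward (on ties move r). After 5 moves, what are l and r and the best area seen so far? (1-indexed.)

[1,7] min(7,19)*6=42 best=42 * → l++
[2,7] min(4,19)*5=20 best=42 → l++
[3,7] min(6,19)*4=24 best=42 → l++
[4,7] min(14,19)*3=42 best=42 → l++
[5,7] min(16,19)*2=32 best=42 → l++

l=6, r=7, best area=42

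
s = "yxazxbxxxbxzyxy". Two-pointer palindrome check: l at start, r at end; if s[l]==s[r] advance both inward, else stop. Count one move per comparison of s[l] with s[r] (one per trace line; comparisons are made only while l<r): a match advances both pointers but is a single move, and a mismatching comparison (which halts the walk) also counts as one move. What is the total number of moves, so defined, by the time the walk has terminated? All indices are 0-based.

3 moves

[0,14] 'y'=='y' → l++,r--
[1,13] 'x'=='x' → l++,r--
[2,12] 'a'!='y' → stop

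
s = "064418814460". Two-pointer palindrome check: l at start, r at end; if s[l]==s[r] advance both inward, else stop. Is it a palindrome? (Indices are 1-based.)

palindrome

[1,12] '0'=='0' → l++,r--
[2,11] '6'=='6' → l++,r--
[3,10] '4'=='4' → l++,r--
[4,9] '4'=='4' → l++,r--
[5,8] '1'=='1' → l++,r--
[6,7] '8'=='8' → l++,r--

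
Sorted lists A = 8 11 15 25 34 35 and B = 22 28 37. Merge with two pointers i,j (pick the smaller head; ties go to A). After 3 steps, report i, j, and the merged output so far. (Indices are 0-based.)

i=0 j=0: A[i]=8<=B[j]=22 take 8, i++
i=1 j=0: A[i]=11<=B[j]=22 take 11, i++
i=2 j=0: A[i]=15<=B[j]=22 take 15, i++

i=3, j=0, merged so far=[8, 11, 15]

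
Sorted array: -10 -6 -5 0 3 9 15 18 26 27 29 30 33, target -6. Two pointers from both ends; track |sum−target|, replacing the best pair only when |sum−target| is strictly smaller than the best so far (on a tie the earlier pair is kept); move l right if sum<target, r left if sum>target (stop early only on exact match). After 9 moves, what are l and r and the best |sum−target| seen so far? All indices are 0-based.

[0,12] -10+33=23 d=29 * → r--
[0,11] -10+30=20 d=26 * → r--
[0,10] -10+29=19 d=25 * → r--
[0,9] -10+27=17 d=23 * → r--
[0,8] -10+26=16 d=22 * → r--
[0,7] -10+18=8 d=14 * → r--
[0,6] -10+15=5 d=11 * → r--
[0,5] -10+9=-1 d=5 * → r--
[0,4] -10+3=-7 d=1 * → l++

l=1, r=4, best |Δ|=1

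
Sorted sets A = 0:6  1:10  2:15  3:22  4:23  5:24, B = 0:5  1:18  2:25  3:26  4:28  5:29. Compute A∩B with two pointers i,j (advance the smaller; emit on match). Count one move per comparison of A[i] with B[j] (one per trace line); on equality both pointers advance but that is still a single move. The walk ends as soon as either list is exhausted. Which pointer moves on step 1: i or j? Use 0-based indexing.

j

[i=0,j=0] 6>5 → j++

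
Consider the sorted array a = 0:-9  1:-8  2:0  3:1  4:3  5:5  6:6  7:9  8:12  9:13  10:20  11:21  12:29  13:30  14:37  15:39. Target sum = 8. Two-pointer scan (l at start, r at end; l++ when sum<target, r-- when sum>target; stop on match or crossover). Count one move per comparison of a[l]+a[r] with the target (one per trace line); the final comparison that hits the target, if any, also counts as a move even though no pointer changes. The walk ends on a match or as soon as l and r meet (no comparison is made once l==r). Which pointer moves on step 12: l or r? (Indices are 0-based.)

l=0 r=15: -9+39=30 >8, r--
l=0 r=14: -9+37=28 >8, r--
l=0 r=13: -9+30=21 >8, r--
l=0 r=12: -9+29=20 >8, r--
l=0 r=11: -9+21=12 >8, r--
l=0 r=10: -9+20=11 >8, r--
l=0 r=9: -9+13=4 <8, l++
l=1 r=9: -8+13=5 <8, l++
l=2 r=9: 0+13=13 >8, r--
l=2 r=8: 0+12=12 >8, r--
l=2 r=7: 0+9=9 >8, r--
l=2 r=6: 0+6=6 <8, l++

l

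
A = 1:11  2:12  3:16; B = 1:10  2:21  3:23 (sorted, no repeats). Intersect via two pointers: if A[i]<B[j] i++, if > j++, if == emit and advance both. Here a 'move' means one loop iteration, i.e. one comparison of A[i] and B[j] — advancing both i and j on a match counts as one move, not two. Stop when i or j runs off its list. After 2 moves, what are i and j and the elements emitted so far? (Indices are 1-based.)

i=2, j=2, emitted=[]

i=1 j=1: 11>10, j++
i=1 j=2: 11<21, i++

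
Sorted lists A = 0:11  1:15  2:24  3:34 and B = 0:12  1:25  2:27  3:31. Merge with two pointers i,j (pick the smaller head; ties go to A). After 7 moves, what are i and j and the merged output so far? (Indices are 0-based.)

i=0 j=0: A[i]=11<=B[j]=12 take 11, i++
i=1 j=0: A[i]=15>B[j]=12 take 12, j++
i=1 j=1: A[i]=15<=B[j]=25 take 15, i++
i=2 j=1: A[i]=24<=B[j]=25 take 24, i++
i=3 j=1: A[i]=34>B[j]=25 take 25, j++
i=3 j=2: A[i]=34>B[j]=27 take 27, j++
i=3 j=3: A[i]=34>B[j]=31 take 31, j++

i=3, j=4, merged so far=[11, 12, 15, 24, 25, 27, 31]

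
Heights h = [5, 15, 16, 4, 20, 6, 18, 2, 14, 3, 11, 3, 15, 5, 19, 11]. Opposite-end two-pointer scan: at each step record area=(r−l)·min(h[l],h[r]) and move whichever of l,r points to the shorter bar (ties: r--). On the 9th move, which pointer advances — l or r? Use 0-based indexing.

r

[0,15] min(5,11)*15=75 best=75 * → l++
[1,15] min(15,11)*14=154 best=154 * → r--
[1,14] min(15,19)*13=195 best=195 * → l++
[2,14] min(16,19)*12=192 best=195 → l++
[3,14] min(4,19)*11=44 best=195 → l++
[4,14] min(20,19)*10=190 best=195 → r--
[4,13] min(20,5)*9=45 best=195 → r--
[4,12] min(20,15)*8=120 best=195 → r--
[4,11] min(20,3)*7=21 best=195 → r--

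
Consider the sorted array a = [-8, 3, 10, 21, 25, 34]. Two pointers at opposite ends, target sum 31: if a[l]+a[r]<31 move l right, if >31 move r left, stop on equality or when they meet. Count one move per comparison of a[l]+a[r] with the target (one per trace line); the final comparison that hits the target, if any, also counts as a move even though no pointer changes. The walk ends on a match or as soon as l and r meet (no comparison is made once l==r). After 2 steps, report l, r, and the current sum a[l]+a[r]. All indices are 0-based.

l=1, r=4, sum=28

[0,5] -8+34=26 <31 → l++
[1,5] 3+34=37 >31 → r--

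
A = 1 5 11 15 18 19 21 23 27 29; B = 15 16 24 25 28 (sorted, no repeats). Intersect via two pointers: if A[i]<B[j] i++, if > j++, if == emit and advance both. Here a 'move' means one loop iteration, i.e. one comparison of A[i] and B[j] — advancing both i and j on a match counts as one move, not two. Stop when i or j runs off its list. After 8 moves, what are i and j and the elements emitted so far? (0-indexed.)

i=7, j=2, emitted=[15]

i=0 j=0: 1<15, i++
i=1 j=0: 5<15, i++
i=2 j=0: 11<15, i++
i=3 j=0: 15==15 emit, i++,j++
i=4 j=1: 18>16, j++
i=4 j=2: 18<24, i++
i=5 j=2: 19<24, i++
i=6 j=2: 21<24, i++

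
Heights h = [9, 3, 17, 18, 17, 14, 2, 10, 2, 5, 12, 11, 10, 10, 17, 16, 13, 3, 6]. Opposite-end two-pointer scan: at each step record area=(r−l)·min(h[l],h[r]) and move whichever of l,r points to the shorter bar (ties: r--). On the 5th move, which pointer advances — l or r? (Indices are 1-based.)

[1,19] min(9,6)*18=108 best=108 * → r--
[1,18] min(9,3)*17=51 best=108 → r--
[1,17] min(9,13)*16=144 best=144 * → l++
[2,17] min(3,13)*15=45 best=144 → l++
[3,17] min(17,13)*14=182 best=182 * → r--

r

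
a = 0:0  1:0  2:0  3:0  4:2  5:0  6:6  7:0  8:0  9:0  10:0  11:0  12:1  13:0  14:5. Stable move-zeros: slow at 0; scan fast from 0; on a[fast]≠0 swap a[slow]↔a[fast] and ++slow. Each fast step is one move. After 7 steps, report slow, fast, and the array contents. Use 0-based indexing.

slow=2, fast=7, a=[2, 6, 0, 0, 0, 0, 0, 0, 0, 0, 0, 0, 1, 0, 5]

(s=0,f=0) a[fast]=0 → fast++
(s=0,f=1) a[fast]=0 → fast++
(s=0,f=2) a[fast]=0 → fast++
(s=0,f=3) a[fast]=0 → fast++
(s=0,f=4) a[fast]=2≠0 swap→a[0]=2 → slow++,fast++
(s=1,f=5) a[fast]=0 → fast++
(s=1,f=6) a[fast]=6≠0 swap→a[1]=6 → slow++,fast++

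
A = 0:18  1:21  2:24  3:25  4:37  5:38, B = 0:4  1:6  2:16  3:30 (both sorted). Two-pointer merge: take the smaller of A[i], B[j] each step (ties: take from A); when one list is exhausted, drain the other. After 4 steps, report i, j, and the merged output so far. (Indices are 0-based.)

i=1, j=3, merged so far=[4, 6, 16, 18]

i=0 j=0: A[i]=18>B[j]=4 take 4, j++
i=0 j=1: A[i]=18>B[j]=6 take 6, j++
i=0 j=2: A[i]=18>B[j]=16 take 16, j++
i=0 j=3: A[i]=18<=B[j]=30 take 18, i++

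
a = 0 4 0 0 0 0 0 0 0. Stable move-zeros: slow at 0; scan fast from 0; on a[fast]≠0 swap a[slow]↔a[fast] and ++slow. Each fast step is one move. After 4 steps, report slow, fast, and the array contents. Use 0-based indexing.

(s=0,f=0) a[fast]=0 → fast++
(s=0,f=1) a[fast]=4≠0 swap→a[0]=4 → slow++,fast++
(s=1,f=2) a[fast]=0 → fast++
(s=1,f=3) a[fast]=0 → fast++

slow=1, fast=4, a=[4, 0, 0, 0, 0, 0, 0, 0, 0]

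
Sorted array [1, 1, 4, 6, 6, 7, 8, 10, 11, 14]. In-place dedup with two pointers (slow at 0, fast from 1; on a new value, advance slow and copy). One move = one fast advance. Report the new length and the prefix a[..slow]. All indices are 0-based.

(s=0,f=1) a[fast]=1=a[slow] dup → fast++
(s=0,f=2) a[fast]=4≠a[slow]=1 write a[1]=4 → slow++,fast++
(s=1,f=3) a[fast]=6≠a[slow]=4 write a[2]=6 → slow++,fast++
(s=2,f=4) a[fast]=6=a[slow] dup → fast++
(s=2,f=5) a[fast]=7≠a[slow]=6 write a[3]=7 → slow++,fast++
(s=3,f=6) a[fast]=8≠a[slow]=7 write a[4]=8 → slow++,fast++
(s=4,f=7) a[fast]=10≠a[slow]=8 write a[5]=10 → slow++,fast++
(s=5,f=8) a[fast]=11≠a[slow]=10 write a[6]=11 → slow++,fast++
(s=6,f=9) a[fast]=14≠a[slow]=11 write a[7]=14 → slow++,fast++

length 8; prefix = [1, 4, 6, 7, 8, 10, 11, 14]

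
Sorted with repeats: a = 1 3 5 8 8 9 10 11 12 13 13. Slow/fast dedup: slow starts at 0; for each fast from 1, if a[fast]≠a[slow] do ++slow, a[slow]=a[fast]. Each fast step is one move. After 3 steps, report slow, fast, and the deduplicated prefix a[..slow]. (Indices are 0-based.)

slow=0 fast=1: a[fast]=3≠a[slow]=1 write a[1]=3, slow++,fast++
slow=1 fast=2: a[fast]=5≠a[slow]=3 write a[2]=5, slow++,fast++
slow=2 fast=3: a[fast]=8≠a[slow]=5 write a[3]=8, slow++,fast++

slow=3, fast=4, prefix=[1, 3, 5, 8]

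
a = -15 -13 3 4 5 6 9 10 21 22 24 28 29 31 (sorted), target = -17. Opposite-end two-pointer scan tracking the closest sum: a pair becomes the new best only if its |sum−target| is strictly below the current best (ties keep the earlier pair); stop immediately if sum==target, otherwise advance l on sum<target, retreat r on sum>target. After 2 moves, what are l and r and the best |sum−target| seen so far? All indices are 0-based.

[0,13] -15+31=16 d=33 * → r--
[0,12] -15+29=14 d=31 * → r--

l=0, r=11, best |Δ|=31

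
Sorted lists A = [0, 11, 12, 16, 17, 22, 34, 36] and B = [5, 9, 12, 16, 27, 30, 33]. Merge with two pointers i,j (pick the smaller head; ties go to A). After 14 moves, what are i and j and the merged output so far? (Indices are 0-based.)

[i=0,j=0] A[i]=0<=B[j]=5 take 0 → i++
[i=1,j=0] A[i]=11>B[j]=5 take 5 → j++
[i=1,j=1] A[i]=11>B[j]=9 take 9 → j++
[i=1,j=2] A[i]=11<=B[j]=12 take 11 → i++
[i=2,j=2] A[i]=12<=B[j]=12 take 12 → i++
[i=3,j=2] A[i]=16>B[j]=12 take 12 → j++
[i=3,j=3] A[i]=16<=B[j]=16 take 16 → i++
[i=4,j=3] A[i]=17>B[j]=16 take 16 → j++
[i=4,j=4] A[i]=17<=B[j]=27 take 17 → i++
[i=5,j=4] A[i]=22<=B[j]=27 take 22 → i++
[i=6,j=4] A[i]=34>B[j]=27 take 27 → j++
[i=6,j=5] A[i]=34>B[j]=30 take 30 → j++
[i=6,j=6] A[i]=34>B[j]=33 take 33 → j++
[i=6,j=7] B done, take A[i]=34 → i++

i=7, j=7, merged so far=[0, 5, 9, 11, 12, 12, 16, 16, 17, 22, 27, 30, 33, 34]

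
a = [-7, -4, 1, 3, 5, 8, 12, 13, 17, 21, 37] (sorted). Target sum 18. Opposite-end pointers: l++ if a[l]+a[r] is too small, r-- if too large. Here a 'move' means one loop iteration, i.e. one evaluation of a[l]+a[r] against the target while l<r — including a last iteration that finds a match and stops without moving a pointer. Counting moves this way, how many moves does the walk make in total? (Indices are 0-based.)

l=0 r=10: -7+37=30 >18, r--
l=0 r=9: -7+21=14 <18, l++
l=1 r=9: -4+21=17 <18, l++
l=2 r=9: 1+21=22 >18, r--
l=2 r=8: 1+17=18, found

5 moves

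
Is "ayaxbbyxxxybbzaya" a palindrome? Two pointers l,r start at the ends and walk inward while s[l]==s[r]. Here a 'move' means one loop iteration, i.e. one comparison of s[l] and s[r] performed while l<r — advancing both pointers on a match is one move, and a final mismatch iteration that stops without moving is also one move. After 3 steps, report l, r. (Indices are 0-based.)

[0,16] 'a'=='a' → l++,r--
[1,15] 'y'=='y' → l++,r--
[2,14] 'a'=='a' → l++,r--

l=3, r=13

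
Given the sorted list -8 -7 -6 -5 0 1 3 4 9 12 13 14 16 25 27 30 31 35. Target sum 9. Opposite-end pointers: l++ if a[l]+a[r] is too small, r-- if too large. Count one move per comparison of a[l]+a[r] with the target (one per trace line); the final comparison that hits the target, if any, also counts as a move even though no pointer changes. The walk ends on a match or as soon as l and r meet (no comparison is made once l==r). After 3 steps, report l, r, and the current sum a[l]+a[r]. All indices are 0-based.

l=0, r=14, sum=19

[0,17] -8+35=27 >9 → r--
[0,16] -8+31=23 >9 → r--
[0,15] -8+30=22 >9 → r--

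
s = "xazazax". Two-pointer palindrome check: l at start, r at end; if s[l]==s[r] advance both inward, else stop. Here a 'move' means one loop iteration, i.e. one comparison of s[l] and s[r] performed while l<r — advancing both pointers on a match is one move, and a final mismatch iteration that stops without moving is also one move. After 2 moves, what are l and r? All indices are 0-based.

l=2, r=4

l=0 r=6: 'x'=='x', l++,r--
l=1 r=5: 'a'=='a', l++,r--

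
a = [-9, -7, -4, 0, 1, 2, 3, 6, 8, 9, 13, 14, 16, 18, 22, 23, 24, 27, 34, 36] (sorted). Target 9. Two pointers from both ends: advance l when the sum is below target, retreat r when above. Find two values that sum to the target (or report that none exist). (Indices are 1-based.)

l=1 r=20: -9+36=27 >9, r--
l=1 r=19: -9+34=25 >9, r--
l=1 r=18: -9+27=18 >9, r--
l=1 r=17: -9+24=15 >9, r--
l=1 r=16: -9+23=14 >9, r--
l=1 r=15: -9+22=13 >9, r--
l=1 r=14: -9+18=9, found

(-9, 18)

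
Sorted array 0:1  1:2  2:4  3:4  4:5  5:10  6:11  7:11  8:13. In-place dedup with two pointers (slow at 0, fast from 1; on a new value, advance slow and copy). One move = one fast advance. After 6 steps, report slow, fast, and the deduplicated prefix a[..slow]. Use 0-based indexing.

slow=5, fast=7, prefix=[1, 2, 4, 5, 10, 11]

(s=0,f=1) a[fast]=2≠a[slow]=1 write a[1]=2 → slow++,fast++
(s=1,f=2) a[fast]=4≠a[slow]=2 write a[2]=4 → slow++,fast++
(s=2,f=3) a[fast]=4=a[slow] dup → fast++
(s=2,f=4) a[fast]=5≠a[slow]=4 write a[3]=5 → slow++,fast++
(s=3,f=5) a[fast]=10≠a[slow]=5 write a[4]=10 → slow++,fast++
(s=4,f=6) a[fast]=11≠a[slow]=10 write a[5]=11 → slow++,fast++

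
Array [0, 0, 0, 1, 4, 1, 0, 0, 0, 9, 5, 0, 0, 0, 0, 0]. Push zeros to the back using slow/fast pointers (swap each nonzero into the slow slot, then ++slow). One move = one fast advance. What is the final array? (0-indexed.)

[1, 4, 1, 9, 5, 0, 0, 0, 0, 0, 0, 0, 0, 0, 0, 0]

slow=0 fast=0: a[fast]=0, fast++
slow=0 fast=1: a[fast]=0, fast++
slow=0 fast=2: a[fast]=0, fast++
slow=0 fast=3: a[fast]=1≠0 swap→a[0]=1, slow++,fast++
slow=1 fast=4: a[fast]=4≠0 swap→a[1]=4, slow++,fast++
slow=2 fast=5: a[fast]=1≠0 swap→a[2]=1, slow++,fast++
slow=3 fast=6: a[fast]=0, fast++
slow=3 fast=7: a[fast]=0, fast++
slow=3 fast=8: a[fast]=0, fast++
slow=3 fast=9: a[fast]=9≠0 swap→a[3]=9, slow++,fast++
slow=4 fast=10: a[fast]=5≠0 swap→a[4]=5, slow++,fast++
slow=5 fast=11: a[fast]=0, fast++
slow=5 fast=12: a[fast]=0, fast++
slow=5 fast=13: a[fast]=0, fast++
slow=5 fast=14: a[fast]=0, fast++
slow=5 fast=15: a[fast]=0, fast++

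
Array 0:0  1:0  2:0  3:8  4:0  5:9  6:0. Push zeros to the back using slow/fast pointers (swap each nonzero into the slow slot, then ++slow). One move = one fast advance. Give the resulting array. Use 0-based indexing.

(s=0,f=0) a[fast]=0 → fast++
(s=0,f=1) a[fast]=0 → fast++
(s=0,f=2) a[fast]=0 → fast++
(s=0,f=3) a[fast]=8≠0 swap→a[0]=8 → slow++,fast++
(s=1,f=4) a[fast]=0 → fast++
(s=1,f=5) a[fast]=9≠0 swap→a[1]=9 → slow++,fast++
(s=2,f=6) a[fast]=0 → fast++

[8, 9, 0, 0, 0, 0, 0]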